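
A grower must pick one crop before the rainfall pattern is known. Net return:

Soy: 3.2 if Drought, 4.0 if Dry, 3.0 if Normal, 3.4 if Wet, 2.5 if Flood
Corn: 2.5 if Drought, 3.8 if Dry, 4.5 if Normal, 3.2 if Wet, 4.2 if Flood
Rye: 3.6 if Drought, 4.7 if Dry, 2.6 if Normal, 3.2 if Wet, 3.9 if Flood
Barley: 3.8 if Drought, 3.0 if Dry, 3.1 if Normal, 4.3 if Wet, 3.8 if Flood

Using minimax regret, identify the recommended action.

Column bests: Drought=3.8, Dry=4.7, Normal=4.5, Wet=4.3, Flood=4.2.
Soy regrets: 0.6, 0.7, 1.5, 0.9, 1.7 → max 1.7
Corn regrets: 1.3, 0.9, 0.0, 1.1, 0.0 → max 1.3
Rye regrets: 0.2, 0.0, 1.9, 1.1, 0.3 → max 1.9
Barley regrets: 0.0, 1.7, 1.4, 0.0, 0.4 → max 1.7
Smallest max regret = 1.3 → Corn.

Corn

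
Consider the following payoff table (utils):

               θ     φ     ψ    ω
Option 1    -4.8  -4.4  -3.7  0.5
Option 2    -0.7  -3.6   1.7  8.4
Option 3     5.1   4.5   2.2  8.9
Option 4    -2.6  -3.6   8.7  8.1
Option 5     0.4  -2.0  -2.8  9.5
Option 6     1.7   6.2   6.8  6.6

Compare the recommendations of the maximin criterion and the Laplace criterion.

Row minima: Option 1=-4.8, Option 2=-3.6, Option 3=2.2, Option 4=-3.6, Option 5=-2.8, Option 6=1.7
Best worst-case = 2.2 → Option 3.
Row averages: Option 1=-3.1, Option 2=1.45, Option 3=5.175, Option 4=2.65, Option 5=1.275, Option 6=5.325
Highest average = 5.325 → Option 6.

maximin → Option 3; laplace → Option 6 (disagree)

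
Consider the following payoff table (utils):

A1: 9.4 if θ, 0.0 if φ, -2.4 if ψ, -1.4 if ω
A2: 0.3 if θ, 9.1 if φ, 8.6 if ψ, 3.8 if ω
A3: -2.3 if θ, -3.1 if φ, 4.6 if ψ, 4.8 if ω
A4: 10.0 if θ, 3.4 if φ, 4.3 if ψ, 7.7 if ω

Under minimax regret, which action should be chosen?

A4

Column bests: θ=10.0, φ=9.1, ψ=8.6, ω=7.7.
A1 regrets: 0.6, 9.1, 11.0, 9.1 → max 11.0
A2 regrets: 9.7, 0.0, 0.0, 3.9 → max 9.7
A3 regrets: 12.3, 12.2, 4.0, 2.9 → max 12.3
A4 regrets: 0.0, 5.7, 4.3, 0.0 → max 5.7
Smallest max regret = 5.7 → A4.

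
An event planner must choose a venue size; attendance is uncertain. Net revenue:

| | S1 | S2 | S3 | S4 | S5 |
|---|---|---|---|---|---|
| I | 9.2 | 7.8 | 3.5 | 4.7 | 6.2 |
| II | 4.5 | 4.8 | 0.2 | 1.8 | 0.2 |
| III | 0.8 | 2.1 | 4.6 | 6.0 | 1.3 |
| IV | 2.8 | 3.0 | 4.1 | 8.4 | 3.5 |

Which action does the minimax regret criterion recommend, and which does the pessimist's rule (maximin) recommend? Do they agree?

Column bests: S1=9.2, S2=7.8, S3=4.6, S4=8.4, S5=6.2.
I regrets: 0.0, 0.0, 1.1, 3.7, 0.0 → max 3.7
II regrets: 4.7, 3.0, 4.4, 6.6, 6.0 → max 6.6
III regrets: 8.4, 5.7, 0.0, 2.4, 4.9 → max 8.4
IV regrets: 6.4, 4.8, 0.5, 0.0, 2.7 → max 6.4
Smallest max regret = 3.7 → I.
Row minima: I=3.5, II=0.2, III=0.8, IV=2.8
Best worst-case = 3.5 → I.

minimax regret → I; maximin → I (agree)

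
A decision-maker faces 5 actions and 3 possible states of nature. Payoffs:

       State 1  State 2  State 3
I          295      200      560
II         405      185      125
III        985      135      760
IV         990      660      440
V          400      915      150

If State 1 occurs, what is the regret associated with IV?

0

Best payoff under State 1 is 990.
Regret = 990 − 990 = 0.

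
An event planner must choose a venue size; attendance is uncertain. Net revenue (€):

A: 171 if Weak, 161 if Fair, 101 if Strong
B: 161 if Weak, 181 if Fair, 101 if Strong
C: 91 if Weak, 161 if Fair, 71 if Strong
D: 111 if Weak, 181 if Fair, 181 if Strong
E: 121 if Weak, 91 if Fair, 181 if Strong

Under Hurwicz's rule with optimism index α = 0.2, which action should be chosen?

D

A: 0.2·171 + 0.8·101 = 115
B: 0.2·181 + 0.8·101 = 117
C: 0.2·161 + 0.8·71 = 89
D: 0.2·181 + 0.8·111 = 125
E: 0.2·181 + 0.8·91 = 109
Highest Hurwicz score = 125 → D.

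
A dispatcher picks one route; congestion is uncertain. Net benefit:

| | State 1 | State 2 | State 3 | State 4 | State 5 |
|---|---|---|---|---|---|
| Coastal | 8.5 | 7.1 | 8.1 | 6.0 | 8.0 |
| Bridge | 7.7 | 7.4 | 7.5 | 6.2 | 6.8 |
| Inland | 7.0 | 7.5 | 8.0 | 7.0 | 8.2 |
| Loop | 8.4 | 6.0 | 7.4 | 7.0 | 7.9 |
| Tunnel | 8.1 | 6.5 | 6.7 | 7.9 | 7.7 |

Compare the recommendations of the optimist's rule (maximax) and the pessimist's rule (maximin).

Row maxima: Coastal=8.5, Bridge=7.7, Inland=8.2, Loop=8.4, Tunnel=8.1
Best best-case = 8.5 → Coastal.
Row minima: Coastal=6.0, Bridge=6.2, Inland=7.0, Loop=6.0, Tunnel=6.5
Best worst-case = 7.0 → Inland.

maximax → Coastal; maximin → Inland (disagree)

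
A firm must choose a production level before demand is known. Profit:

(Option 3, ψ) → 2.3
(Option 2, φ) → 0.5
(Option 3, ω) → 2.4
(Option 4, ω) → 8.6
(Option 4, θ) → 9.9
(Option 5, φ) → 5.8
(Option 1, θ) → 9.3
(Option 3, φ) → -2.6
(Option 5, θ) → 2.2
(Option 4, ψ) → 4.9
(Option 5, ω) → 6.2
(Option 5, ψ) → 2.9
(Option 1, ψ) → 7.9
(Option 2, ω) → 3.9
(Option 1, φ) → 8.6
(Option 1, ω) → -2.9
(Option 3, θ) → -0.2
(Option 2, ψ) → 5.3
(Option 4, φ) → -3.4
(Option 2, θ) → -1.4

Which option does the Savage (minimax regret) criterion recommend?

Option 5

Column bests: θ=9.9, φ=8.6, ψ=7.9, ω=8.6.
Option 1 regrets: 0.6, 0.0, 0.0, 11.5 → max 11.5
Option 2 regrets: 11.3, 8.1, 2.6, 4.7 → max 11.3
Option 3 regrets: 10.1, 11.2, 5.6, 6.2 → max 11.2
Option 4 regrets: 0.0, 12.0, 3.0, 0.0 → max 12.0
Option 5 regrets: 7.7, 2.8, 5.0, 2.4 → max 7.7
Smallest max regret = 7.7 → Option 5.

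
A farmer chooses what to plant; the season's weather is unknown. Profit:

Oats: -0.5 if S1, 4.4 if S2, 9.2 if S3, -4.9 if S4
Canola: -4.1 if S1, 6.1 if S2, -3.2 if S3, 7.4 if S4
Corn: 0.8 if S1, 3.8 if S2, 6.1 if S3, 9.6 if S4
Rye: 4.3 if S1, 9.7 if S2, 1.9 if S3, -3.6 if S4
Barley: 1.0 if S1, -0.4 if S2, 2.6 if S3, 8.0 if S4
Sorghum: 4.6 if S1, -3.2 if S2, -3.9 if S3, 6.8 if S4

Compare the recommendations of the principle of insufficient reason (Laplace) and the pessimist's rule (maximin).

Row averages: Oats=2.05, Canola=1.55, Corn=5.075, Rye=3.075, Barley=2.8, Sorghum=1.075
Highest average = 5.075 → Corn.
Row minima: Oats=-4.9, Canola=-4.1, Corn=0.8, Rye=-3.6, Barley=-0.4, Sorghum=-3.9
Best worst-case = 0.8 → Corn.

laplace → Corn; maximin → Corn (agree)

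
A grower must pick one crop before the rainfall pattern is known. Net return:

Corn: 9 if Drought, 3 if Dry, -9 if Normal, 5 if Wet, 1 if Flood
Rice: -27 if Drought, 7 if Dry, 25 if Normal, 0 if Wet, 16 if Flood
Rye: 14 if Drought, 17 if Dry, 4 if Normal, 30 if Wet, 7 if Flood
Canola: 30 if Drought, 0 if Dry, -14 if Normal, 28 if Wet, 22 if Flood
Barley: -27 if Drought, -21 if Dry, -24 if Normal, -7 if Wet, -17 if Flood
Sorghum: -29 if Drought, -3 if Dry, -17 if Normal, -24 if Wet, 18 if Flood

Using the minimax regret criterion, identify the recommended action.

Column bests: Drought=30, Dry=17, Normal=25, Wet=30, Flood=22.
Corn regrets: 21, 14, 34, 25, 21 → max 34
Rice regrets: 57, 10, 0, 30, 6 → max 57
Rye regrets: 16, 0, 21, 0, 15 → max 21
Canola regrets: 0, 17, 39, 2, 0 → max 39
Barley regrets: 57, 38, 49, 37, 39 → max 57
Sorghum regrets: 59, 20, 42, 54, 4 → max 59
Smallest max regret = 21 → Rye.

Rye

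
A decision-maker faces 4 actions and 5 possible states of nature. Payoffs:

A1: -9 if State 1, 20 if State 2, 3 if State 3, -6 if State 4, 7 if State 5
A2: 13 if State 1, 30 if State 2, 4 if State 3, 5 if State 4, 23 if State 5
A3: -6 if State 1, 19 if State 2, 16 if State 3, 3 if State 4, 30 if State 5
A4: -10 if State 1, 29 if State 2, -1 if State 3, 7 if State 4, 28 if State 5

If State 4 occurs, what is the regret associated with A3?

Best payoff under State 4 is 7.
Regret = 7 − 3 = 4.

4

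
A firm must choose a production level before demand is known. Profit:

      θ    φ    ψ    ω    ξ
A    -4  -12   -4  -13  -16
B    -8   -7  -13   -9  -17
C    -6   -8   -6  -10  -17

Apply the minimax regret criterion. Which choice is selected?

Column bests: θ=-4, φ=-7, ψ=-4, ω=-9, ξ=-16.
A regrets: 0, 5, 0, 4, 0 → max 5
B regrets: 4, 0, 9, 0, 1 → max 9
C regrets: 2, 1, 2, 1, 1 → max 2
Smallest max regret = 2 → C.

C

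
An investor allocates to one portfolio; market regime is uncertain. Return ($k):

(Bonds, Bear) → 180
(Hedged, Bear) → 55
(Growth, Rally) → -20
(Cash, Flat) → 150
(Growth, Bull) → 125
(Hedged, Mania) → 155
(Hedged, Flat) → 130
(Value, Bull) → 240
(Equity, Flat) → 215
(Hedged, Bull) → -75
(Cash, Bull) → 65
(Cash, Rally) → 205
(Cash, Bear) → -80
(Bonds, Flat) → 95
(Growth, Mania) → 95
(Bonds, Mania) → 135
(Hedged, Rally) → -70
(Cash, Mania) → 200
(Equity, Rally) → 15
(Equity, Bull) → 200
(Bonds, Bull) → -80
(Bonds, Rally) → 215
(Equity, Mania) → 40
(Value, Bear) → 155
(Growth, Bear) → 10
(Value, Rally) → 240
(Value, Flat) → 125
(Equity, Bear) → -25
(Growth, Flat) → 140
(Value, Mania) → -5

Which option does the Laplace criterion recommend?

Value

Row averages: Cash=108, Equity=89, Hedged=39, Growth=70, Value=151, Bonds=109
Highest average = 151 → Value.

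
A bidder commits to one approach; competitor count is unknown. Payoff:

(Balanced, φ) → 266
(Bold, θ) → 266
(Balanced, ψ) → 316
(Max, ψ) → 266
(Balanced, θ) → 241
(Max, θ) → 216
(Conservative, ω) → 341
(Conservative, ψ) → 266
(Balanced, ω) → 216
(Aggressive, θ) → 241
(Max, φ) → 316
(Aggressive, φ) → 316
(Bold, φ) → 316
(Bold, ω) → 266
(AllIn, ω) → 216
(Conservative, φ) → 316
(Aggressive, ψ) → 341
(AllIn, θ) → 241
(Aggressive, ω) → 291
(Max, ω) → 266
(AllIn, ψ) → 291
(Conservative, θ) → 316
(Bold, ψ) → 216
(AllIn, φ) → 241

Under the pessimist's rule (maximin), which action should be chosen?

Row minima: Conservative=266, Balanced=216, Aggressive=241, Bold=216, AllIn=216, Max=216
Best worst-case = 266 → Conservative.

Conservative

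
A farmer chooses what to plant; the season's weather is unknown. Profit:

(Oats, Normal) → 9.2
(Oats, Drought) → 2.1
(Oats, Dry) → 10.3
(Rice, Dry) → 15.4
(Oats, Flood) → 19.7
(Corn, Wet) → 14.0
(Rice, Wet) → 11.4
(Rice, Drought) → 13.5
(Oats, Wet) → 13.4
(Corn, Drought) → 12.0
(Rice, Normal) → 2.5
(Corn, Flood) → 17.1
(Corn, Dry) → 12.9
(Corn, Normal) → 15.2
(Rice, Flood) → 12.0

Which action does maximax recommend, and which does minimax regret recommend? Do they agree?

Row maxima: Oats=19.7, Corn=17.1, Rice=15.4
Best best-case = 19.7 → Oats.
Column bests: Drought=13.5, Dry=15.4, Normal=15.2, Wet=14.0, Flood=19.7.
Oats regrets: 11.4, 5.1, 6.0, 0.6, 0.0 → max 11.4
Corn regrets: 1.5, 2.5, 0.0, 0.0, 2.6 → max 2.6
Rice regrets: 0.0, 0.0, 12.7, 2.6, 7.7 → max 12.7
Smallest max regret = 2.6 → Corn.

maximax → Oats; minimax regret → Corn (disagree)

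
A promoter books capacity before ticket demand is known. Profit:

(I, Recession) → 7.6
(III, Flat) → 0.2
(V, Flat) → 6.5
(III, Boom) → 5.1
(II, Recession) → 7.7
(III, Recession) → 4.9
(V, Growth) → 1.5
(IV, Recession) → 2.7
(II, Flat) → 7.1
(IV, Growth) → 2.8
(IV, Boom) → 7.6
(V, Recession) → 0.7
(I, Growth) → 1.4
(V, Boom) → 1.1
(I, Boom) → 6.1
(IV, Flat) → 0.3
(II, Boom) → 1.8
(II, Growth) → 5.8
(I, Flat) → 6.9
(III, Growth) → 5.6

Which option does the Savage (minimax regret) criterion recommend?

I

Column bests: Recession=7.7, Flat=7.1, Growth=5.8, Boom=7.6.
I regrets: 0.1, 0.2, 4.4, 1.5 → max 4.4
II regrets: 0.0, 0.0, 0.0, 5.8 → max 5.8
III regrets: 2.8, 6.9, 0.2, 2.5 → max 6.9
IV regrets: 5.0, 6.8, 3.0, 0.0 → max 6.8
V regrets: 7.0, 0.6, 4.3, 6.5 → max 7.0
Smallest max regret = 4.4 → I.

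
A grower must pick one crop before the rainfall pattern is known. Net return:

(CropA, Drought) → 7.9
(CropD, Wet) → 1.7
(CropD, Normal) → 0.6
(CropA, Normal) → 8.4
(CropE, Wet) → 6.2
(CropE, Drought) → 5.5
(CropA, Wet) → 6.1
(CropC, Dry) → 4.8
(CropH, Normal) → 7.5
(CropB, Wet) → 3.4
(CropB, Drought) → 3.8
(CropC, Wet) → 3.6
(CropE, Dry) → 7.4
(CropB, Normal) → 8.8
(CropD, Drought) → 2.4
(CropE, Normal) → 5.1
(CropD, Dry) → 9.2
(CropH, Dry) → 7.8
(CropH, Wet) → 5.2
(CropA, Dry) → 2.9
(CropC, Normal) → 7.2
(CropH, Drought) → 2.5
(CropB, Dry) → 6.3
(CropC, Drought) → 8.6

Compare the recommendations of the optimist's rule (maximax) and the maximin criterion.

maximax → CropD; maximin → CropE (disagree)

Row maxima: CropA=8.4, CropH=7.8, CropC=8.6, CropD=9.2, CropB=8.8, CropE=7.4
Best best-case = 9.2 → CropD.
Row minima: CropA=2.9, CropH=2.5, CropC=3.6, CropD=0.6, CropB=3.4, CropE=5.1
Best worst-case = 5.1 → CropE.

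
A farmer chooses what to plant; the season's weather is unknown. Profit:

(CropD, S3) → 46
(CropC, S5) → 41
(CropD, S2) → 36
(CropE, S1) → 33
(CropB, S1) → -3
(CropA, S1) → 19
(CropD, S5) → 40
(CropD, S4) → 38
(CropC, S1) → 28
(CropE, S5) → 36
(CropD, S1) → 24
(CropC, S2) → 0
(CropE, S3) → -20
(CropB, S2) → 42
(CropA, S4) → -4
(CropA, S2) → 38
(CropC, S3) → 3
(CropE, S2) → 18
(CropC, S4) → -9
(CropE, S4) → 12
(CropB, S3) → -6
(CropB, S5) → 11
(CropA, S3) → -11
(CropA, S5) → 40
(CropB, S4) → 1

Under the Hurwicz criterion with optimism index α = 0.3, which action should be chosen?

CropD

CropC: 0.3·41 + 0.7·(-9) = 6
CropA: 0.3·40 + 0.7·(-11) = 4.3
CropD: 0.3·46 + 0.7·24 = 30.6
CropB: 0.3·42 + 0.7·(-6) = 8.4
CropE: 0.3·36 + 0.7·(-20) = -3.2
Highest Hurwicz score = 30.6 → CropD.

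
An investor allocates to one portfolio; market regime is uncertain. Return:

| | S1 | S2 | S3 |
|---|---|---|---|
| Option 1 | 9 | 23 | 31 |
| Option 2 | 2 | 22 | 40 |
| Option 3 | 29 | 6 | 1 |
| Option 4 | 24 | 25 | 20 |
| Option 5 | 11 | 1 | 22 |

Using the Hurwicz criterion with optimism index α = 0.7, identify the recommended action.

Option 2

Option 1: 0.7·31 + 0.3·9 = 24.4
Option 2: 0.7·40 + 0.3·2 = 28.6
Option 3: 0.7·29 + 0.3·1 = 20.6
Option 4: 0.7·25 + 0.3·20 = 23.5
Option 5: 0.7·22 + 0.3·1 = 15.7
Highest Hurwicz score = 28.6 → Option 2.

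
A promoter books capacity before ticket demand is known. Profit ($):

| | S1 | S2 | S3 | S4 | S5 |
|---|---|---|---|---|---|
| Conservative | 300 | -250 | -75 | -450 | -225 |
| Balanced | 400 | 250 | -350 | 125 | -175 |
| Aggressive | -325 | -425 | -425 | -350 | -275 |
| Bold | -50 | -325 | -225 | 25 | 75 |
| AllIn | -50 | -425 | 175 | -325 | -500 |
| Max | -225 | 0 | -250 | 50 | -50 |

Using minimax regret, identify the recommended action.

Balanced

Column bests: S1=400, S2=250, S3=175, S4=125, S5=75.
Conservative regrets: 100, 500, 250, 575, 300 → max 575
Balanced regrets: 0, 0, 525, 0, 250 → max 525
Aggressive regrets: 725, 675, 600, 475, 350 → max 725
Bold regrets: 450, 575, 400, 100, 0 → max 575
AllIn regrets: 450, 675, 0, 450, 575 → max 675
Max regrets: 625, 250, 425, 75, 125 → max 625
Smallest max regret = 525 → Balanced.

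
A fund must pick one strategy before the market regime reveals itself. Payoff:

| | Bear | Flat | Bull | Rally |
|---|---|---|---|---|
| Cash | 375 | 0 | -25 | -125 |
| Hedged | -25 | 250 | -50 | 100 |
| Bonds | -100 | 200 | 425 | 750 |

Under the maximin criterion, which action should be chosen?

Hedged

Row minima: Cash=-125, Hedged=-50, Bonds=-100
Best worst-case = -50 → Hedged.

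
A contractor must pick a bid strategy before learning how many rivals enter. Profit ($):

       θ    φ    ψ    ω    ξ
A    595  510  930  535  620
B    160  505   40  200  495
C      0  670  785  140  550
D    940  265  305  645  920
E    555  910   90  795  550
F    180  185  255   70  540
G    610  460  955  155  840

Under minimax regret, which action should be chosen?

Column bests: θ=940, φ=910, ψ=955, ω=795, ξ=920.
A regrets: 345, 400, 25, 260, 300 → max 400
B regrets: 780, 405, 915, 595, 425 → max 915
C regrets: 940, 240, 170, 655, 370 → max 940
D regrets: 0, 645, 650, 150, 0 → max 650
E regrets: 385, 0, 865, 0, 370 → max 865
F regrets: 760, 725, 700, 725, 380 → max 760
G regrets: 330, 450, 0, 640, 80 → max 640
Smallest max regret = 400 → A.

A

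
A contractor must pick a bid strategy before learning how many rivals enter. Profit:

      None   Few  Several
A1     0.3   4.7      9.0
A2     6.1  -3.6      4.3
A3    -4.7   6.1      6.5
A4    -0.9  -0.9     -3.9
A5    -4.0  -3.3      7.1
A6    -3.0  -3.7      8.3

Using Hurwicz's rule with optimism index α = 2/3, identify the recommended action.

A1

A1: 2/3·9.0 + 1/3·0.3 = 6.1
A2: 2/3·6.1 + 1/3·(-3.6) = 43/15
A3: 2/3·6.5 + 1/3·(-4.7) = 83/30
A4: 2/3·(-0.9) + 1/3·(-3.9) = -1.9
A5: 2/3·7.1 + 1/3·(-4.0) = 3.4
A6: 2/3·8.3 + 1/3·(-3.7) = 4.3
Highest Hurwicz score = 6.1 → A1.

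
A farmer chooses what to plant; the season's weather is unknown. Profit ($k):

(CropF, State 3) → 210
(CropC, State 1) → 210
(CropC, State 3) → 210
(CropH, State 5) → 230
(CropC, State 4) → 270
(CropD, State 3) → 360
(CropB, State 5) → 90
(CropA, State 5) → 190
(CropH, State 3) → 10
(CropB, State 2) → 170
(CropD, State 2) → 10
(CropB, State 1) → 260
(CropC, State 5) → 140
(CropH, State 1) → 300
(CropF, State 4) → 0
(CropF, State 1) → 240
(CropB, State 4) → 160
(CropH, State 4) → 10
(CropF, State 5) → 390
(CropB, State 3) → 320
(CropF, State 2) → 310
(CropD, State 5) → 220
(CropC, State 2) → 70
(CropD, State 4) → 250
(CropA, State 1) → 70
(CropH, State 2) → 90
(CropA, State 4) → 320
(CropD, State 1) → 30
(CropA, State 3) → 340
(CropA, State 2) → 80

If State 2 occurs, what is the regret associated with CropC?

Best payoff under State 2 is 310.
Regret = 310 − 70 = 240.

240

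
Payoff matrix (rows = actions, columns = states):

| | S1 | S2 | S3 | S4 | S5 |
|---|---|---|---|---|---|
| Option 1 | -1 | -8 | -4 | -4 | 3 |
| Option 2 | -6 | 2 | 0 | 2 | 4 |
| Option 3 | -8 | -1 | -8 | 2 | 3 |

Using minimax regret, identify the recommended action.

Column bests: S1=-1, S2=2, S3=0, S4=2, S5=4.
Option 1 regrets: 0, 10, 4, 6, 1 → max 10
Option 2 regrets: 5, 0, 0, 0, 0 → max 5
Option 3 regrets: 7, 3, 8, 0, 1 → max 8
Smallest max regret = 5 → Option 2.

Option 2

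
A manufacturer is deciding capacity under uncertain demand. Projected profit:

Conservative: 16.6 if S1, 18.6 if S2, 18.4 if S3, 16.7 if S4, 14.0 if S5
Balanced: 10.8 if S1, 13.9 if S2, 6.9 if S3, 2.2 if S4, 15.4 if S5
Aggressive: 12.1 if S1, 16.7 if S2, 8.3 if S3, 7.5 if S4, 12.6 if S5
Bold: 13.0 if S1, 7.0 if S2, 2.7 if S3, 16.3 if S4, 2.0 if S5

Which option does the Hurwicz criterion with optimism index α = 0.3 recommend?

Conservative: 0.3·18.6 + 0.7·14.0 = 15.38
Balanced: 0.3·15.4 + 0.7·2.2 = 6.16
Aggressive: 0.3·16.7 + 0.7·7.5 = 10.26
Bold: 0.3·16.3 + 0.7·2.0 = 6.29
Highest Hurwicz score = 15.38 → Conservative.

Conservative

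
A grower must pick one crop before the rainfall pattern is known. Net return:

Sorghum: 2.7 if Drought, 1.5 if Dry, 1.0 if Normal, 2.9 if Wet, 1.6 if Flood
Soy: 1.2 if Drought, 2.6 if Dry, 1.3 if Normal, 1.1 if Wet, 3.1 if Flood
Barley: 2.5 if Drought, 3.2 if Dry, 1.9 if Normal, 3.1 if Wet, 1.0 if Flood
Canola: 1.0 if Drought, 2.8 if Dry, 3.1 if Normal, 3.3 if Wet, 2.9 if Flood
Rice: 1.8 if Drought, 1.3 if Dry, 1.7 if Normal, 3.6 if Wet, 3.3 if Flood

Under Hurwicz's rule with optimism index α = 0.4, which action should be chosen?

Sorghum: 0.4·2.9 + 0.6·1.0 = 1.76
Soy: 0.4·3.1 + 0.6·1.1 = 1.9
Barley: 0.4·3.2 + 0.6·1.0 = 1.88
Canola: 0.4·3.3 + 0.6·1.0 = 1.92
Rice: 0.4·3.6 + 0.6·1.3 = 2.22
Highest Hurwicz score = 2.22 → Rice.

Rice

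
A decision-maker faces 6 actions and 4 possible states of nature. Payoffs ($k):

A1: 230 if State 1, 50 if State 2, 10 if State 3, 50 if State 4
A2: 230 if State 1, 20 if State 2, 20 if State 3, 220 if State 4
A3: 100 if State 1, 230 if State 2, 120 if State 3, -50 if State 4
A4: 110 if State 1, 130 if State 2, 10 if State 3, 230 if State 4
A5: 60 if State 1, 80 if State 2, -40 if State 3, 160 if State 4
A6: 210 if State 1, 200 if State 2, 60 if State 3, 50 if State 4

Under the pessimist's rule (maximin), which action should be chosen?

Row minima: A1=10, A2=20, A3=-50, A4=10, A5=-40, A6=50
Best worst-case = 50 → A6.

A6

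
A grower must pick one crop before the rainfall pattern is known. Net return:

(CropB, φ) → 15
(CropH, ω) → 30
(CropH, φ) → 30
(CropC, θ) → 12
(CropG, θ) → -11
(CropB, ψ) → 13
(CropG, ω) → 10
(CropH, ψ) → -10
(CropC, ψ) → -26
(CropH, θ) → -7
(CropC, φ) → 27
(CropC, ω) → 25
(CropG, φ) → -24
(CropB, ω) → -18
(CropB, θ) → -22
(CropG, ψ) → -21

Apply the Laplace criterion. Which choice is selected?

Row averages: CropB=-3, CropC=9.5, CropH=10.75, CropG=-11.5
Highest average = 10.75 → CropH.

CropH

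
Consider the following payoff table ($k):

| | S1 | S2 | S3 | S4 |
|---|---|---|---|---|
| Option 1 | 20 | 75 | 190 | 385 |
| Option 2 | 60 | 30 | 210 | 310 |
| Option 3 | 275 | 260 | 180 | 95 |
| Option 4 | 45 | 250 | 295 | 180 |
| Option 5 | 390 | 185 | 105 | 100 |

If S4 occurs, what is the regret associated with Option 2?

Best payoff under S4 is 385.
Regret = 385 − 310 = 75.

75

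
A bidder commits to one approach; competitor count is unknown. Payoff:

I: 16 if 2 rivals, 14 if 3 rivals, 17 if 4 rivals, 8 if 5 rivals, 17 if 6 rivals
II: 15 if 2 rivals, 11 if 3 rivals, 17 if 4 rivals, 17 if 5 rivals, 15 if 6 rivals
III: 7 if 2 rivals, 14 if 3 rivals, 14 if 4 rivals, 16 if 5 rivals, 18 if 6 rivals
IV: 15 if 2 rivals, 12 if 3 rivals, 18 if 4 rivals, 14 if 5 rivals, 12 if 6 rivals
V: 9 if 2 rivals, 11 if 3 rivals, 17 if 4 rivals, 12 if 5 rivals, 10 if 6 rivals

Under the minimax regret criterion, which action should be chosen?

II

Column bests: 2 rivals=16, 3 rivals=14, 4 rivals=18, 5 rivals=17, 6 rivals=18.
I regrets: 0, 0, 1, 9, 1 → max 9
II regrets: 1, 3, 1, 0, 3 → max 3
III regrets: 9, 0, 4, 1, 0 → max 9
IV regrets: 1, 2, 0, 3, 6 → max 6
V regrets: 7, 3, 1, 5, 8 → max 8
Smallest max regret = 3 → II.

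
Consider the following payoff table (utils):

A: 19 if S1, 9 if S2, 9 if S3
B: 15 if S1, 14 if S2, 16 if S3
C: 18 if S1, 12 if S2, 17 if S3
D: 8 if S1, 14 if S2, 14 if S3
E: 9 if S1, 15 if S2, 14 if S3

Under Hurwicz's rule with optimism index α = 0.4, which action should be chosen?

A: 0.4·19 + 0.6·9 = 13
B: 0.4·16 + 0.6·14 = 14.8
C: 0.4·18 + 0.6·12 = 14.4
D: 0.4·14 + 0.6·8 = 10.4
E: 0.4·15 + 0.6·9 = 11.4
Highest Hurwicz score = 14.8 → B.

B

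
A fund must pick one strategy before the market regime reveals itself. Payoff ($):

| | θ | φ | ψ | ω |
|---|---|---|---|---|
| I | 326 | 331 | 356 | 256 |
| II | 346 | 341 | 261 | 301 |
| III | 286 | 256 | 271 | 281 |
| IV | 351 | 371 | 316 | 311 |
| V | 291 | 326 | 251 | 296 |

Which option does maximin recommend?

Row minima: I=256, II=261, III=256, IV=311, V=251
Best worst-case = 311 → IV.

IV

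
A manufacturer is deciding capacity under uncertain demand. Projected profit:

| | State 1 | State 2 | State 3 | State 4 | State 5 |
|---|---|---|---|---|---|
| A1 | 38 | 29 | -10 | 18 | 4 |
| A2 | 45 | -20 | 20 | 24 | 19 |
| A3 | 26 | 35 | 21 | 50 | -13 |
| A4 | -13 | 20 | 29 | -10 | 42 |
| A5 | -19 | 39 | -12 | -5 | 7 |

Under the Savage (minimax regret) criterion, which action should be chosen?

Column bests: State 1=45, State 2=39, State 3=29, State 4=50, State 5=42.
A1 regrets: 7, 10, 39, 32, 38 → max 39
A2 regrets: 0, 59, 9, 26, 23 → max 59
A3 regrets: 19, 4, 8, 0, 55 → max 55
A4 regrets: 58, 19, 0, 60, 0 → max 60
A5 regrets: 64, 0, 41, 55, 35 → max 64
Smallest max regret = 39 → A1.

A1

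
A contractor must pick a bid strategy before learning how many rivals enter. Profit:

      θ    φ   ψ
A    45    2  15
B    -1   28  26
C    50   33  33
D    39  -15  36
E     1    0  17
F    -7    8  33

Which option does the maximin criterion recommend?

C

Row minima: A=2, B=-1, C=33, D=-15, E=0, F=-7
Best worst-case = 33 → C.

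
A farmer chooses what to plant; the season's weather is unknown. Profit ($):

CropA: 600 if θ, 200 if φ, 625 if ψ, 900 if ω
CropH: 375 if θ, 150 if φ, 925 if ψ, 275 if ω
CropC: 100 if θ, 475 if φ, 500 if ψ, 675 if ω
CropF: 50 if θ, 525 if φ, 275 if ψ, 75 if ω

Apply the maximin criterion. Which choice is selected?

CropA

Row minima: CropA=200, CropH=150, CropC=100, CropF=50
Best worst-case = 200 → CropA.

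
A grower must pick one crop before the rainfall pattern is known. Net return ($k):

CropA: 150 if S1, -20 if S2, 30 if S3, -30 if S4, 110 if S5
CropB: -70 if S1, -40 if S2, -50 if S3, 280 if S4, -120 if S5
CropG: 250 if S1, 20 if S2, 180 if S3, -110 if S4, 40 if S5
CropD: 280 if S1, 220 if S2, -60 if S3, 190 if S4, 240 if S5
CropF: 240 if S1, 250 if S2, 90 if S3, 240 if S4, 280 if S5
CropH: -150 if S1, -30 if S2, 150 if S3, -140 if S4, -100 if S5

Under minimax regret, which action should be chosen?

Column bests: S1=280, S2=250, S3=180, S4=280, S5=280.
CropA regrets: 130, 270, 150, 310, 170 → max 310
CropB regrets: 350, 290, 230, 0, 400 → max 400
CropG regrets: 30, 230, 0, 390, 240 → max 390
CropD regrets: 0, 30, 240, 90, 40 → max 240
CropF regrets: 40, 0, 90, 40, 0 → max 90
CropH regrets: 430, 280, 30, 420, 380 → max 430
Smallest max regret = 90 → CropF.

CropF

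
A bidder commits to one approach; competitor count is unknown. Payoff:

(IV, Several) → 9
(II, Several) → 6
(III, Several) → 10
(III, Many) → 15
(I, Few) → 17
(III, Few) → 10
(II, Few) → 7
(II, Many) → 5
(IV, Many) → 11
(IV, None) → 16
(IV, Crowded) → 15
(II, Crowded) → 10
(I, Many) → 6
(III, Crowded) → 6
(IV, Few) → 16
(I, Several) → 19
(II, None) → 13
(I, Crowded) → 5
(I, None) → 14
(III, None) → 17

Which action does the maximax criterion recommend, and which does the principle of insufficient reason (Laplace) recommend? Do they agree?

Row maxima: I=19, II=13, III=17, IV=16
Best best-case = 19 → I.
Row averages: I=12.2, II=8.2, III=11.6, IV=13.4
Highest average = 13.4 → IV.

maximax → I; laplace → IV (disagree)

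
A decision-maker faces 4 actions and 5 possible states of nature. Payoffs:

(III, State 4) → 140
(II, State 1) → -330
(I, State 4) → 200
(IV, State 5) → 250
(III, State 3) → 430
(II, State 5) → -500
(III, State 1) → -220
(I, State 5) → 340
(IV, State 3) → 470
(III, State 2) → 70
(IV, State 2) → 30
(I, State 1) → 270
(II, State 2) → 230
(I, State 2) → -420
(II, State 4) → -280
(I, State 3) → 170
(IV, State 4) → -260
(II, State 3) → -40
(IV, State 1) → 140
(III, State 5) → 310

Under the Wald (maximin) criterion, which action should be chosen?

III

Row minima: I=-420, II=-500, III=-220, IV=-260
Best worst-case = -220 → III.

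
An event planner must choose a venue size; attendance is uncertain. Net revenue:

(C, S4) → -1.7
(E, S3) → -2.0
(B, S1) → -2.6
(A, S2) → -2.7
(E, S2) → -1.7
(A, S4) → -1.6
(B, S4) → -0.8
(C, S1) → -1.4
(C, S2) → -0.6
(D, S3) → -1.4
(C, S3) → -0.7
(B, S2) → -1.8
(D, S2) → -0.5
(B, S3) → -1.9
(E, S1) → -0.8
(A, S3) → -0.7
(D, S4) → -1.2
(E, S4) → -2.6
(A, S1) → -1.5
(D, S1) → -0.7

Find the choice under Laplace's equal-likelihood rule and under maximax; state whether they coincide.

laplace → D; maximax → D (agree)

Row averages: A=-1.625, B=-1.775, C=-1.1, D=-0.95, E=-1.775
Highest average = -0.95 → D.
Row maxima: A=-0.7, B=-0.8, C=-0.6, D=-0.5, E=-0.8
Best best-case = -0.5 → D.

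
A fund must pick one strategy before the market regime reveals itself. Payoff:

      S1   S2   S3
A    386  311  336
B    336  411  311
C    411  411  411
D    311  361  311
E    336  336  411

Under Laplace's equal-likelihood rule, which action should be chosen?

C

Row averages: A=1033/3, B=1058/3, C=411, D=983/3, E=361
Highest average = 411 → C.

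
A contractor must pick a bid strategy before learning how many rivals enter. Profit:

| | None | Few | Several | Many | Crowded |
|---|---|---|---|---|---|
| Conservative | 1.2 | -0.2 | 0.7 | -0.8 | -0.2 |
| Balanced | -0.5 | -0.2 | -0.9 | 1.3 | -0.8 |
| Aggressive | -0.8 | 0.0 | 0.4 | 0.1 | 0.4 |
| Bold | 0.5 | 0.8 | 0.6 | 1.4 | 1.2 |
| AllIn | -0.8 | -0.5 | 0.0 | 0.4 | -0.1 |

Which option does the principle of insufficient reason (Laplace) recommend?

Bold

Row averages: Conservative=0.14, Balanced=-0.22, Aggressive=0.02, Bold=0.9, AllIn=-0.2
Highest average = 0.9 → Bold.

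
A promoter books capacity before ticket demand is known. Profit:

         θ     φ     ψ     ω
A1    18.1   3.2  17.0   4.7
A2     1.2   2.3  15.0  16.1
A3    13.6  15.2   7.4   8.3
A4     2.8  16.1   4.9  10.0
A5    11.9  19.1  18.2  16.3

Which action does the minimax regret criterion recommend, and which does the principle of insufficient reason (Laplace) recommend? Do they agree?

Column bests: θ=18.1, φ=19.1, ψ=18.2, ω=16.3.
A1 regrets: 0.0, 15.9, 1.2, 11.6 → max 15.9
A2 regrets: 16.9, 16.8, 3.2, 0.2 → max 16.9
A3 regrets: 4.5, 3.9, 10.8, 8.0 → max 10.8
A4 regrets: 15.3, 3.0, 13.3, 6.3 → max 15.3
A5 regrets: 6.2, 0.0, 0.0, 0.0 → max 6.2
Smallest max regret = 6.2 → A5.
Row averages: A1=10.75, A2=8.65, A3=11.125, A4=8.45, A5=16.375
Highest average = 16.375 → A5.

minimax regret → A5; laplace → A5 (agree)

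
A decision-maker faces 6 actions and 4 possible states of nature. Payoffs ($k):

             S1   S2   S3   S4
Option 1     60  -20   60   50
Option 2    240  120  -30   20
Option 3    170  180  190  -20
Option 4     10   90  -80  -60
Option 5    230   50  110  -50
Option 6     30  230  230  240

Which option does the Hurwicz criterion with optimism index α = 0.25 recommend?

Option 1: 0.25·60 + 0.75·(-20) = 0
Option 2: 0.25·240 + 0.75·(-30) = 37.5
Option 3: 0.25·190 + 0.75·(-20) = 32.5
Option 4: 0.25·90 + 0.75·(-80) = -37.5
Option 5: 0.25·230 + 0.75·(-50) = 20
Option 6: 0.25·240 + 0.75·30 = 82.5
Highest Hurwicz score = 82.5 → Option 6.

Option 6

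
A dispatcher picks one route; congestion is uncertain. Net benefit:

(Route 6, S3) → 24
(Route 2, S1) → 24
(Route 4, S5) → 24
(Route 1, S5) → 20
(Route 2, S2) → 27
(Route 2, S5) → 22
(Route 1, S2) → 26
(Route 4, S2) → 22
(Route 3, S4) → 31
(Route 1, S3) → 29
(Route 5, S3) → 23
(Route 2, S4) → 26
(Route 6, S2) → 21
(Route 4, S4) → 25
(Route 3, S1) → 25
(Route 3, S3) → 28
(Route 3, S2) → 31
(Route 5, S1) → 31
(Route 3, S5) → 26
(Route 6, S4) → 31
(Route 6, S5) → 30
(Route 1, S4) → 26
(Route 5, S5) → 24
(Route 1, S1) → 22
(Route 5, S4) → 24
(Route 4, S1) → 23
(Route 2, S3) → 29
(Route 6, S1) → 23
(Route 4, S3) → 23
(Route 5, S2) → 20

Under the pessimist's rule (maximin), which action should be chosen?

Route 3

Row minima: Route 1=20, Route 2=22, Route 3=25, Route 4=22, Route 5=20, Route 6=21
Best worst-case = 25 → Route 3.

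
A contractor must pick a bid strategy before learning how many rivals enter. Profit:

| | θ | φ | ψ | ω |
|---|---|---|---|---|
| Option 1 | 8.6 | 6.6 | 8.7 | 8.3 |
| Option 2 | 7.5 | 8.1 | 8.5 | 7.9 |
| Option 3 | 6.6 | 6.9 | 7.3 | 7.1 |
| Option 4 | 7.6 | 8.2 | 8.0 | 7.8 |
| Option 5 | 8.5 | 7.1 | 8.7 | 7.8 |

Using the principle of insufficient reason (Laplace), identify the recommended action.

Row averages: Option 1=8.05, Option 2=8, Option 3=6.975, Option 4=7.9, Option 5=8.025
Highest average = 8.05 → Option 1.

Option 1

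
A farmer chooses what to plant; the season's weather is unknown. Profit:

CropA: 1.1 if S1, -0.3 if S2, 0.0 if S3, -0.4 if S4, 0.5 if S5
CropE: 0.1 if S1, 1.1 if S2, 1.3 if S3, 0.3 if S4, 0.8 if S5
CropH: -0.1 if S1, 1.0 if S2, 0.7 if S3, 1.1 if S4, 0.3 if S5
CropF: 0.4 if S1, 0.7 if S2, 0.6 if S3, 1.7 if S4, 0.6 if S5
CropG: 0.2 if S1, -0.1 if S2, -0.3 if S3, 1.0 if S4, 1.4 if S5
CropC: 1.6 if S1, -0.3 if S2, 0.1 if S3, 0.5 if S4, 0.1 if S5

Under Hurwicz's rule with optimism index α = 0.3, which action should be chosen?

CropA: 0.3·1.1 + 0.7·(-0.4) = 0.05
CropE: 0.3·1.3 + 0.7·0.1 = 0.46
CropH: 0.3·1.1 + 0.7·(-0.1) = 0.26
CropF: 0.3·1.7 + 0.7·0.4 = 0.79
CropG: 0.3·1.4 + 0.7·(-0.3) = 0.21
CropC: 0.3·1.6 + 0.7·(-0.3) = 0.27
Highest Hurwicz score = 0.79 → CropF.

CropF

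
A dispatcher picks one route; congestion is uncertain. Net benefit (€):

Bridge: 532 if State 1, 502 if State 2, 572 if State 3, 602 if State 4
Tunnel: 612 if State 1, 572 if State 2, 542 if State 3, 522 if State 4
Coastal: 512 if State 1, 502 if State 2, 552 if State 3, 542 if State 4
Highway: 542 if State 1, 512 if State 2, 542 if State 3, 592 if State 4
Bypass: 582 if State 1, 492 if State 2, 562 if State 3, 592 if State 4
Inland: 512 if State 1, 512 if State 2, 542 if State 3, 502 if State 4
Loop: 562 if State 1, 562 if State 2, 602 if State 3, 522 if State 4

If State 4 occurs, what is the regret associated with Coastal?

Best payoff under State 4 is 602.
Regret = 602 − 542 = 60.

60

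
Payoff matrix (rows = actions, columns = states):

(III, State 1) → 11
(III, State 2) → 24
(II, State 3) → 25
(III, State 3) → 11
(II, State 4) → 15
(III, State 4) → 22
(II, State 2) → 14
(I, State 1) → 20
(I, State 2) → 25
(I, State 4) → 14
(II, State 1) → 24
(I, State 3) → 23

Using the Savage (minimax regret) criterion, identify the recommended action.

Column bests: State 1=24, State 2=25, State 3=25, State 4=22.
I regrets: 4, 0, 2, 8 → max 8
II regrets: 0, 11, 0, 7 → max 11
III regrets: 13, 1, 14, 0 → max 14
Smallest max regret = 8 → I.

I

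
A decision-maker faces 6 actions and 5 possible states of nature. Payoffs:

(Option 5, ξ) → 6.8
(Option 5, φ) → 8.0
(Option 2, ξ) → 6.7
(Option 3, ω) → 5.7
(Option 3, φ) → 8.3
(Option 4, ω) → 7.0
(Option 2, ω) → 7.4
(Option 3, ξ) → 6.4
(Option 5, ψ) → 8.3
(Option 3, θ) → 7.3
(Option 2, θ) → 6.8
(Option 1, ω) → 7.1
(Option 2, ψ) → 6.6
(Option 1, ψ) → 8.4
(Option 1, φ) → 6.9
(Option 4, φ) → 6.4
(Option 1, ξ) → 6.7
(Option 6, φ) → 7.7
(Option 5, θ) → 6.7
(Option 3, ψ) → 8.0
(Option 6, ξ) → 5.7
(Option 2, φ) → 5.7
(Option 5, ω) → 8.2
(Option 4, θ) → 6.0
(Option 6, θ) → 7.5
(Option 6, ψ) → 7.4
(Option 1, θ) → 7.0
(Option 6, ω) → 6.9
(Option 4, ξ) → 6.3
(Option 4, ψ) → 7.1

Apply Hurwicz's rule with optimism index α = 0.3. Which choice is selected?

Option 1: 0.3·8.4 + 0.7·6.7 = 7.21
Option 2: 0.3·7.4 + 0.7·5.7 = 6.21
Option 3: 0.3·8.3 + 0.7·5.7 = 6.48
Option 4: 0.3·7.1 + 0.7·6.0 = 6.33
Option 5: 0.3·8.3 + 0.7·6.7 = 7.18
Option 6: 0.3·7.7 + 0.7·5.7 = 6.3
Highest Hurwicz score = 7.21 → Option 1.

Option 1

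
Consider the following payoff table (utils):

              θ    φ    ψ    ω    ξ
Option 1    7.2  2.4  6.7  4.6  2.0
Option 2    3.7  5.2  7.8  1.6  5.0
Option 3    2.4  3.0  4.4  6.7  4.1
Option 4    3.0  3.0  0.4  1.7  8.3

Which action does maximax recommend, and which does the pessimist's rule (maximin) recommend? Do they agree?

maximax → Option 4; maximin → Option 3 (disagree)

Row maxima: Option 1=7.2, Option 2=7.8, Option 3=6.7, Option 4=8.3
Best best-case = 8.3 → Option 4.
Row minima: Option 1=2.0, Option 2=1.6, Option 3=2.4, Option 4=0.4
Best worst-case = 2.4 → Option 3.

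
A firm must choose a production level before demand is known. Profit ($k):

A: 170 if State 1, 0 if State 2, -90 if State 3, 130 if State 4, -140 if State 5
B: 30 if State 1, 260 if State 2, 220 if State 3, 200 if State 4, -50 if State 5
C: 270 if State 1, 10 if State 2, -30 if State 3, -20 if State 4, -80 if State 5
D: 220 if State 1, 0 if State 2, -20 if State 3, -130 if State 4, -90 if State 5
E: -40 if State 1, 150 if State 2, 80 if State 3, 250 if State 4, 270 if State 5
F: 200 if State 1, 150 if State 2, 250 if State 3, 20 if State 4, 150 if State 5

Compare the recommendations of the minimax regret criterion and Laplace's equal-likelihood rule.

Column bests: State 1=270, State 2=260, State 3=250, State 4=250, State 5=270.
A regrets: 100, 260, 340, 120, 410 → max 410
B regrets: 240, 0, 30, 50, 320 → max 320
C regrets: 0, 250, 280, 270, 350 → max 350
D regrets: 50, 260, 270, 380, 360 → max 380
E regrets: 310, 110, 170, 0, 0 → max 310
F regrets: 70, 110, 0, 230, 120 → max 230
Smallest max regret = 230 → F.
Row averages: A=14, B=132, C=30, D=-4, E=142, F=154
Highest average = 154 → F.

minimax regret → F; laplace → F (agree)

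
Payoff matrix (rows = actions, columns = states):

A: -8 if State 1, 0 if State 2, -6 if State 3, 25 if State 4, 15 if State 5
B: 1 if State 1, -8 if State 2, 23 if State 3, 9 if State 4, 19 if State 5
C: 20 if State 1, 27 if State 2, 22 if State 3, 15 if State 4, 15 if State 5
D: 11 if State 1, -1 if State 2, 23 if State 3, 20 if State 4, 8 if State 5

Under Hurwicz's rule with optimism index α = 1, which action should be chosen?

C

A: 1·25 + 0·(-8) = 25
B: 1·23 + 0·(-8) = 23
C: 1·27 + 0·15 = 27
D: 1·23 + 0·(-1) = 23
Highest Hurwicz score = 27 → C.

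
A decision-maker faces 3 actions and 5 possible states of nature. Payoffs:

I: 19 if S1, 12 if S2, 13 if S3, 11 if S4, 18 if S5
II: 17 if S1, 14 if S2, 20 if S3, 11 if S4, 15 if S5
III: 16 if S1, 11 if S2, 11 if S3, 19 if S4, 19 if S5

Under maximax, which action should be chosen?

II

Row maxima: I=19, II=20, III=19
Best best-case = 20 → II.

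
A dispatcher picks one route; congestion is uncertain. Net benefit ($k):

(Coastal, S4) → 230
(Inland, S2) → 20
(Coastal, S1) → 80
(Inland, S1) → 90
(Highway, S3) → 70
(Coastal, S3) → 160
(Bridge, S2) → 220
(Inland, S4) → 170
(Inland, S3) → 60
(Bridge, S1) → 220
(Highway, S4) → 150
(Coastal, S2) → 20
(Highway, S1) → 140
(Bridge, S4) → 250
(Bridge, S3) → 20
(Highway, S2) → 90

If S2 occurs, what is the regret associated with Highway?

130

Best payoff under S2 is 220.
Regret = 220 − 90 = 130.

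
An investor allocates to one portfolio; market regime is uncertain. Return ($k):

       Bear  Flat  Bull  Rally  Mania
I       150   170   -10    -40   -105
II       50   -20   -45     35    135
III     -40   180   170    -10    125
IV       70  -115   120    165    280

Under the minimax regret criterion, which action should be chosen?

Column bests: Bear=150, Flat=180, Bull=170, Rally=165, Mania=280.
I regrets: 0, 10, 180, 205, 385 → max 385
II regrets: 100, 200, 215, 130, 145 → max 215
III regrets: 190, 0, 0, 175, 155 → max 190
IV regrets: 80, 295, 50, 0, 0 → max 295
Smallest max regret = 190 → III.

III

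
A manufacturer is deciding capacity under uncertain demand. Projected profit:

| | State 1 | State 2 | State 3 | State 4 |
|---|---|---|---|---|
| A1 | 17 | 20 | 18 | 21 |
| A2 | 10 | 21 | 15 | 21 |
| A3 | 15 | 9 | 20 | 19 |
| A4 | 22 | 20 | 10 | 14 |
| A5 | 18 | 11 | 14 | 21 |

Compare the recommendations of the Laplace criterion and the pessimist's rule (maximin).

Row averages: A1=19, A2=16.75, A3=15.75, A4=16.5, A5=16
Highest average = 19 → A1.
Row minima: A1=17, A2=10, A3=9, A4=10, A5=11
Best worst-case = 17 → A1.

laplace → A1; maximin → A1 (agree)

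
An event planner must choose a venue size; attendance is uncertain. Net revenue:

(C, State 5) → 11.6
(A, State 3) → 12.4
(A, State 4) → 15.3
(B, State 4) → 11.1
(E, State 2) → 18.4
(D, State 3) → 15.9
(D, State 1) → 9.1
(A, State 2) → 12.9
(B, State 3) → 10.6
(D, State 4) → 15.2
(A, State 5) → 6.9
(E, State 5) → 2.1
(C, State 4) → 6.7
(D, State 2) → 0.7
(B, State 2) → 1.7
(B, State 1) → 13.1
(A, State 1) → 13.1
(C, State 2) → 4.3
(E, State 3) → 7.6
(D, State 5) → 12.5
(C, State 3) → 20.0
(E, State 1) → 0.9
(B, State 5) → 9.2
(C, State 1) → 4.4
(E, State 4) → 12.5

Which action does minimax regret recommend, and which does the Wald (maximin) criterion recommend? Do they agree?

Column bests: State 1=13.1, State 2=18.4, State 3=20.0, State 4=15.3, State 5=12.5.
A regrets: 0.0, 5.5, 7.6, 0.0, 5.6 → max 7.6
B regrets: 0.0, 16.7, 9.4, 4.2, 3.3 → max 16.7
C regrets: 8.7, 14.1, 0.0, 8.6, 0.9 → max 14.1
D regrets: 4.0, 17.7, 4.1, 0.1, 0.0 → max 17.7
E regrets: 12.2, 0.0, 12.4, 2.8, 10.4 → max 12.4
Smallest max regret = 7.6 → A.
Row minima: A=6.9, B=1.7, C=4.3, D=0.7, E=0.9
Best worst-case = 6.9 → A.

minimax regret → A; maximin → A (agree)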